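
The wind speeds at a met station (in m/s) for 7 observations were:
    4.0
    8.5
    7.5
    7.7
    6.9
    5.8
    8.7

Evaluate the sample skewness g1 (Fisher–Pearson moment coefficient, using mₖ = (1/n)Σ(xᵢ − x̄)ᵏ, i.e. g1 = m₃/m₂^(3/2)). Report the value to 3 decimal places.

x̄ = (4.0 + 8.5 + 7.5 + 7.7 + 6.9 + 5.8 + 8.7) / 7 = 7.0143
deviations (xᵢ − x̄): -3.0143, 1.4857, 0.4857, 0.6857, -0.1143, -1.2143, 1.6857
Σ(xᵢ − x̄)² = 16.3286 ⇒ m₂ = 16.3286/7 = 2.33265
Σ(xᵢ − x̄)³ = -20.6728 ⇒ m₃ = -20.6728/7 = -2.95326
m₂^(3/2) = 2.33265^(1.5) = 3.56267
g1 = m₃ / m₂^(3/2) = -2.95326 / 3.56267 ≈ -0.829

-0.829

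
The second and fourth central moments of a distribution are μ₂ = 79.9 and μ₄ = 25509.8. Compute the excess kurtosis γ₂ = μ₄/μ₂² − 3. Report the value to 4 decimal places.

0.9959

μ₂² = 79.9² = 6384.01000
μ₄/μ₂² = 25509.8 / 6384.01000 = 3.99589
γ₂ = 3.99589 − 3 ≈ 0.9959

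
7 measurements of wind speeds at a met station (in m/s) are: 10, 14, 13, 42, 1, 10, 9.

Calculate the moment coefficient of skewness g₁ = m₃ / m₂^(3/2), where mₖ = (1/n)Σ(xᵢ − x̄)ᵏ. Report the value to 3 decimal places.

1.570

x̄ = (10 + 14 + 13 + 42 + 1 + 10 + 9) / 7 = 14.1429
deviations (xᵢ − x̄): -4.1429, -0.1429, -1.1429, 27.8571, -13.1429, -4.1429, -5.1429
Σ(xᵢ − x̄)² = 1010.8571 ⇒ m₂ = 1010.8571/7 = 144.40816
Σ(xᵢ − x̄)³ = 19067.7551 ⇒ m₃ = 19067.7551/7 = 2723.96501
m₂^(3/2) = 144.40816^(1.5) = 1735.35214
g₁ = m₃ / m₂^(3/2) = 2723.96501 / 1735.35214 ≈ 1.570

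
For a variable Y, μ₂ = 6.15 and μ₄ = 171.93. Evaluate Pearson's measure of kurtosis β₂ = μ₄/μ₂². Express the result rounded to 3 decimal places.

μ₂² = 6.15² = 37.82250
μ₄/μ₂² = 171.93 / 37.82250 = 4.54571
β₂ ≈ 4.546

4.546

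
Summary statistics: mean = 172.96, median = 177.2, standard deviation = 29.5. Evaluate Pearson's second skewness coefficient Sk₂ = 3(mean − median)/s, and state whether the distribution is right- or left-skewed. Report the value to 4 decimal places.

-0.4312, left-skewed

Sk₂ = 3(172.96 − 177.2) / 29.5 = 3 × -4.2400 / 29.5
    = -12.7200 / 29.5 ≈ -0.4312
Sk₂ < 0 ⇒ mean < median ⇒ left-skewed (negative skew).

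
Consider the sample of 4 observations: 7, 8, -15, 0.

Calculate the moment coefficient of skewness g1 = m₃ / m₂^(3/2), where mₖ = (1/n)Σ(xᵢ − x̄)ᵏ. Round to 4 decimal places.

x̄ = (7 + 8 - 15 + 0) / 4 = 0.0000
deviations (xᵢ − x̄): 7.0000, 8.0000, -15.0000, 0.0000
Σ(xᵢ − x̄)² = 338.0000 ⇒ m₂ = 338.0000/4 = 84.50000
Σ(xᵢ − x̄)³ = -2520.0000 ⇒ m₃ = -2520.0000/4 = -630.00000
m₂^(3/2) = 84.50000^(1.5) = 776.75680
g1 = m₃ / m₂^(3/2) = -630.00000 / 776.75680 ≈ -0.8111

-0.8111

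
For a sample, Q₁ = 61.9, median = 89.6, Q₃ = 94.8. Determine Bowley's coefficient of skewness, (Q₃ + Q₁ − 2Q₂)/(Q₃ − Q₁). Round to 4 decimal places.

numerator: Q₃ + Q₁ − 2Q₂ = 94.8 + 61.9 − 2×89.6 = -22.5000
denominator: Q₃ − Q₁ = 94.8 − 61.9 = 32.9000
Bowley skewness = -22.5000 / 32.9000 ≈ -0.6839

-0.6839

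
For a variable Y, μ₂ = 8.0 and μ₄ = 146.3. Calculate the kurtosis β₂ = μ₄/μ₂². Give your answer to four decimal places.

2.2859

μ₂² = 8.0² = 64.00000
μ₄/μ₂² = 146.3 / 64.00000 = 2.28594
β₂ ≈ 2.2859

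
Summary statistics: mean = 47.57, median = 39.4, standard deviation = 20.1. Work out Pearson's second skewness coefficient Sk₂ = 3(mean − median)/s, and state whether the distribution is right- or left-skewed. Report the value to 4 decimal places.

1.2194, right-skewed

Sk₂ = 3(47.57 − 39.4) / 20.1 = 3 × 8.1700 / 20.1
    = 24.5100 / 20.1 ≈ 1.2194
Sk₂ > 0 ⇒ mean > median ⇒ right-skewed (positive skew).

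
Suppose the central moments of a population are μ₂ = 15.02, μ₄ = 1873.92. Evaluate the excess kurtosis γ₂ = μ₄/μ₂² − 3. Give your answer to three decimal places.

5.306

μ₂² = 15.02² = 225.60040
μ₄/μ₂² = 1873.92 / 225.60040 = 8.30637
γ₂ = 8.30637 − 3 ≈ 5.306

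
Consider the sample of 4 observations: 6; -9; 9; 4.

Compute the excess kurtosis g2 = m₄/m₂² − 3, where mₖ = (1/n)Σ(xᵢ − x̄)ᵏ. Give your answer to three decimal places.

-0.824

x̄ = 2.5000
Σ(xᵢ − x̄)² = 189.0000 ⇒ m₂ = 47.25000
Σ(xᵢ − x̄)⁴ = 19430.2500 ⇒ m₄ = 4857.56250
m₂² = 2232.56250
g2 = m₄/m₂² − 3 = 2.17578 − 3 ≈ -0.824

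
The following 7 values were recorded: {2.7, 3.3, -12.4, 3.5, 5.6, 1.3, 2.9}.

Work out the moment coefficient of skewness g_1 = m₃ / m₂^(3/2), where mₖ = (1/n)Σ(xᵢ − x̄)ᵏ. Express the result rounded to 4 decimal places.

x̄ = (2.7 + 3.3 - 12.4 + 3.5 + 5.6 + 1.3 + 2.9) / 7 = 0.9857
deviations (xᵢ − x̄): 1.7143, 2.3143, -13.3857, 2.5143, 4.6143, 0.3143, 1.9143
Σ(xᵢ − x̄)² = 218.8486 ⇒ m₂ = 218.8486/7 = 31.26408
Σ(xᵢ − x̄)³ = -2259.7978 ⇒ m₃ = -2259.7978/7 = -322.82825
m₂^(3/2) = 31.26408^(1.5) = 174.81090
g_1 = m₃ / m₂^(3/2) = -322.82825 / 174.81090 ≈ -1.8467

-1.8467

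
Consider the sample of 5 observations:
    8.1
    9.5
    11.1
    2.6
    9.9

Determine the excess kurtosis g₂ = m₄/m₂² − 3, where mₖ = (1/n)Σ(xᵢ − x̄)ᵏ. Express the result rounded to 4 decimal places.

x̄ = 8.2400
Σ(xᵢ − x̄)² = 44.3520 ⇒ m₂ = 8.87040
Σ(xᵢ − x̄)⁴ = 1088.8707 ⇒ m₄ = 217.77414
m₂² = 78.68400
g₂ = m₄/m₂² − 3 = 2.76771 − 3 ≈ -0.2323

-0.2323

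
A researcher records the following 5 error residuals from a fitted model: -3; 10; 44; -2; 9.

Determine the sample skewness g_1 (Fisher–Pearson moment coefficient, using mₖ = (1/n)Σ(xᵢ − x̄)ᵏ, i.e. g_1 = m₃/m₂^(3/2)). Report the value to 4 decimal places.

1.1401

x̄ = (-3 + 10 + 44 - 2 + 9) / 5 = 11.6000
deviations (xᵢ − x̄): -14.6000, -1.6000, 32.4000, -13.6000, -2.6000
Σ(xᵢ − x̄)² = 1457.2000 ⇒ m₂ = 1457.2000/5 = 291.44000
Σ(xᵢ − x̄)³ = 28362.9600 ⇒ m₃ = 28362.9600/5 = 5672.59200
m₂^(3/2) = 291.44000^(1.5) = 4975.35115
g_1 = m₃ / m₂^(3/2) = 5672.59200 / 4975.35115 ≈ 1.1401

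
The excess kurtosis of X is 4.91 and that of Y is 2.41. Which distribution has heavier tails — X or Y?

X

Higher excess kurtosis ⇒ heavier tails relative to the normal distribution.
4.91 vs 2.41: the larger is 4.91, so X has heavier tails.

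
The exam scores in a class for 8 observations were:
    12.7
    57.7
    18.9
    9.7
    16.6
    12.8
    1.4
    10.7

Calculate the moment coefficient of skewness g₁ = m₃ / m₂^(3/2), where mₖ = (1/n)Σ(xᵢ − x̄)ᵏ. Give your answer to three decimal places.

1.837

x̄ = (12.7 + 57.7 + 18.9 + 9.7 + 16.6 + 12.8 + 1.4 + 10.7) / 8 = 17.5625
deviations (xᵢ − x̄): -4.8625, 40.1375, 1.3375, -7.8625, -0.9625, -4.7625, -16.1625, -6.8625
Σ(xᵢ − x̄)² = 2030.1988 ⇒ m₂ = 2030.1988/8 = 253.77484
Σ(xᵢ − x̄)³ = 59409.4788 ⇒ m₃ = 59409.4788/8 = 7426.18485
m₂^(3/2) = 253.77484^(1.5) = 4042.71247
g₁ = m₃ / m₂^(3/2) = 7426.18485 / 4042.71247 ≈ 1.837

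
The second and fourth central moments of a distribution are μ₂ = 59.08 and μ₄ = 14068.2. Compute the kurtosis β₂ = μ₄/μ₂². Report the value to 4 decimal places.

4.0305

μ₂² = 59.08² = 3490.44640
μ₄/μ₂² = 14068.2 / 3490.44640 = 4.03049
β₂ ≈ 4.0305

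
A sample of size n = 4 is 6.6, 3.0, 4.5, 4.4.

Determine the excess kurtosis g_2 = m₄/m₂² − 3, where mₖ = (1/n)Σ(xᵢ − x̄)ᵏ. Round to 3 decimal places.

-0.967

x̄ = 4.6250
Σ(xᵢ − x̄)² = 6.6075 ⇒ m₂ = 1.65187
Σ(xᵢ − x̄)⁴ = 22.1906 ⇒ m₄ = 5.54765
m₂² = 2.72869
g_2 = m₄/m₂² − 3 = 2.03308 − 3 ≈ -0.967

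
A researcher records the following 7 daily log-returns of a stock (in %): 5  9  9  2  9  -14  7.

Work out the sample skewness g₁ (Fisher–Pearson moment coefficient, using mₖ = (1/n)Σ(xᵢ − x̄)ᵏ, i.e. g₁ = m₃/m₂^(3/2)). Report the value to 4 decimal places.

x̄ = (5 + 9 + 9 + 2 + 9 - 14 + 7) / 7 = 3.8571
deviations (xᵢ − x̄): 1.1429, 5.1429, 5.1429, -1.8571, 5.1429, -17.8571, 3.1429
Σ(xᵢ − x̄)² = 412.8571 ⇒ m₂ = 412.8571/7 = 58.97959
Σ(xᵢ − x̄)³ = -5260.0408 ⇒ m₃ = -5260.0408/7 = -751.43440
m₂^(3/2) = 58.97959^(1.5) = 452.95248
g₁ = m₃ / m₂^(3/2) = -751.43440 / 452.95248 ≈ -1.6590

-1.6590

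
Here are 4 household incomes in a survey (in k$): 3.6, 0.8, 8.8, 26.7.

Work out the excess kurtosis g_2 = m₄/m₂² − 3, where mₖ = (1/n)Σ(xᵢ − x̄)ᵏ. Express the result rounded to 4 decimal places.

x̄ = 9.9750
Σ(xᵢ − x̄)² = 405.9275 ⇒ m₂ = 101.48188
Σ(xᵢ − x̄)⁴ = 86986.3694 ⇒ m₄ = 21746.59236
m₂² = 10298.57095
g_2 = m₄/m₂² − 3 = 2.11161 − 3 ≈ -0.8884

-0.8884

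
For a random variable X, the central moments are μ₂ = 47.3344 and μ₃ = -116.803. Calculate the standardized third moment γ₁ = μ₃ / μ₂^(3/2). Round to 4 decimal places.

-0.3587

σ = √μ₂ = √47.3344 = 6.88000
σ³ = μ₂^(3/2) = 325.66067
γ₁ = μ₃/σ³ = -116.803 / 325.66067 ≈ -0.3587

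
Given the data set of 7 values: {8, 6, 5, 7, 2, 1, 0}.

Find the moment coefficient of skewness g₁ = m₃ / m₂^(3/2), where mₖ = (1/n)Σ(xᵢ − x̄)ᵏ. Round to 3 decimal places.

x̄ = (8 + 6 + 5 + 7 + 2 + 1 + 0) / 7 = 4.1429
deviations (xᵢ − x̄): 3.8571, 1.8571, 0.8571, 2.8571, -2.1429, -3.1429, -4.1429
Σ(xᵢ − x̄)² = 58.8571 ⇒ m₂ = 58.8571/7 = 8.40816
Σ(xᵢ − x̄)³ = -24.2449 ⇒ m₃ = -24.2449/7 = -3.46356
m₂^(3/2) = 8.40816^(1.5) = 24.38101
g₁ = m₃ / m₂^(3/2) = -3.46356 / 24.38101 ≈ -0.142

-0.142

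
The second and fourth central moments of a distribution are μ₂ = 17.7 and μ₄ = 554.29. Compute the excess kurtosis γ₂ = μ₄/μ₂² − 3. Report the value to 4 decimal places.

μ₂² = 17.7² = 313.29000
μ₄/μ₂² = 554.29 / 313.29000 = 1.76926
γ₂ = 1.76926 − 3 ≈ -1.2307

-1.2307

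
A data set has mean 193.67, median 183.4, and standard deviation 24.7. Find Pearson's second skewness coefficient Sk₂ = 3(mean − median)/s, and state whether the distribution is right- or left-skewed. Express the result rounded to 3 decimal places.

1.247, right-skewed

Sk₂ = 3(193.67 − 183.4) / 24.7 = 3 × 10.2700 / 24.7
    = 30.8100 / 24.7 ≈ 1.247
Sk₂ > 0 ⇒ mean > median ⇒ right-skewed (positive skew).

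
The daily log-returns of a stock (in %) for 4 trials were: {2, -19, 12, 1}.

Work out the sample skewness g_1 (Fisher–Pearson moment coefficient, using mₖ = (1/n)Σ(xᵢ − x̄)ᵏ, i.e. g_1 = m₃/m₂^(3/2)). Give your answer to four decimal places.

x̄ = (2 - 19 + 12 + 1) / 4 = -1.0000
deviations (xᵢ − x̄): 3.0000, -18.0000, 13.0000, 2.0000
Σ(xᵢ − x̄)² = 506.0000 ⇒ m₂ = 506.0000/4 = 126.50000
Σ(xᵢ − x̄)³ = -3600.0000 ⇒ m₃ = -3600.0000/4 = -900.00000
m₂^(3/2) = 126.50000^(1.5) = 1422.77357
g_1 = m₃ / m₂^(3/2) = -900.00000 / 1422.77357 ≈ -0.6326

-0.6326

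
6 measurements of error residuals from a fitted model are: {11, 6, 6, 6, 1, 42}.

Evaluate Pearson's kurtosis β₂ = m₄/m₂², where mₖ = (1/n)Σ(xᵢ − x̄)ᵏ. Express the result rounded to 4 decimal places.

3.8932

x̄ = 12.0000
Σ(xᵢ − x̄)² = 1130.0000 ⇒ m₂ = 188.33333
Σ(xᵢ − x̄)⁴ = 828530.0000 ⇒ m₄ = 138088.33333
m₂² = 35469.44444
β₂ = m₄/m₂² = 138088.33333 / 35469.44444 ≈ 3.8932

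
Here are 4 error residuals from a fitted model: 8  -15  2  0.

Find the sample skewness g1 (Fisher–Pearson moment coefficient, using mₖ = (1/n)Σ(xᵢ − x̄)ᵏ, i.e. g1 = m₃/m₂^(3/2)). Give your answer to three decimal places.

x̄ = (8 - 15 + 2 + 0) / 4 = -1.2500
deviations (xᵢ − x̄): 9.2500, -13.7500, 3.2500, 1.2500
Σ(xᵢ − x̄)² = 286.7500 ⇒ m₂ = 286.7500/4 = 71.68750
Σ(xᵢ − x̄)³ = -1771.8750 ⇒ m₃ = -1771.8750/4 = -442.96875
m₂^(3/2) = 71.68750^(1.5) = 606.96710
g1 = m₃ / m₂^(3/2) = -442.96875 / 606.96710 ≈ -0.730

-0.730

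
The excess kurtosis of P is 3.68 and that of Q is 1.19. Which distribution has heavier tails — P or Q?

Higher excess kurtosis ⇒ heavier tails relative to the normal distribution.
3.68 vs 1.19: the larger is 3.68, so P has heavier tails.

P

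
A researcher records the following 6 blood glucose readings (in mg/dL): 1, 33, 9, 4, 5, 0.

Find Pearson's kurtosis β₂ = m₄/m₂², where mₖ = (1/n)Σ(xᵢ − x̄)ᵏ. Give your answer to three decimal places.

x̄ = 8.6667
Σ(xᵢ − x̄)² = 761.3333 ⇒ m₂ = 126.88889
Σ(xᵢ − x̄)⁴ = 360347.1111 ⇒ m₄ = 60057.85185
m₂² = 16100.79012
β₂ = m₄/m₂² = 60057.85185 / 16100.79012 ≈ 3.730

3.730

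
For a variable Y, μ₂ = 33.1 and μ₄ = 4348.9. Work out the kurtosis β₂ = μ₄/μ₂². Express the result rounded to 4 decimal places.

3.9694

μ₂² = 33.1² = 1095.61000
μ₄/μ₂² = 4348.9 / 1095.61000 = 3.96939
β₂ ≈ 3.9694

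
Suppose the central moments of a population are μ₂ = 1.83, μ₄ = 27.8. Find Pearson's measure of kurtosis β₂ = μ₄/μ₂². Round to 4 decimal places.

8.3012

μ₂² = 1.83² = 3.34890
μ₄/μ₂² = 27.8 / 3.34890 = 8.30123
β₂ ≈ 8.3012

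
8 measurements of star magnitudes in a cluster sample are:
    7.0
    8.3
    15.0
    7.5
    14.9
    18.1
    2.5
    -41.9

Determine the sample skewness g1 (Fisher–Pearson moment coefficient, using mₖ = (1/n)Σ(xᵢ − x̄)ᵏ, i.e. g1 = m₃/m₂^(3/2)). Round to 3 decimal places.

-1.946

x̄ = (7.0 + 8.3 + 15.0 + 7.5 + 14.9 + 18.1 + 2.5 - 41.9) / 8 = 3.9250
deviations (xᵢ − x̄): 3.0750, 4.3750, 11.0750, 3.5750, 10.9750, 14.1750, -1.4250, -45.8250
Σ(xᵢ − x̄)² = 2587.3750 ⇒ m₂ = 2587.3750/8 = 323.42188
Σ(xᵢ − x̄)³ = -90545.1593 ⇒ m₃ = -90545.1593/8 = -11318.14491
m₂^(3/2) = 323.42188^(1.5) = 5816.39759
g1 = m₃ / m₂^(3/2) = -11318.14491 / 5816.39759 ≈ -1.946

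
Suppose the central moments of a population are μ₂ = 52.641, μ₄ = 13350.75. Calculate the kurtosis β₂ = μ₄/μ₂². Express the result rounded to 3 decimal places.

μ₂² = 52.641² = 2771.07488
μ₄/μ₂² = 13350.75 / 2771.07488 = 4.81790
β₂ ≈ 4.818

4.818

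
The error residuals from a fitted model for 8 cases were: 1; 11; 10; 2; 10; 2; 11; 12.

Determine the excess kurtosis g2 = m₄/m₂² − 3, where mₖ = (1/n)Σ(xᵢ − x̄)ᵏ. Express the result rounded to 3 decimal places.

x̄ = 7.3750
Σ(xᵢ − x̄)² = 159.8750 ⇒ m₂ = 19.98438
Σ(xᵢ − x̄)⁴ = 4218.8691 ⇒ m₄ = 527.35864
m₂² = 399.37524
g2 = m₄/m₂² − 3 = 1.32046 − 3 ≈ -1.680

-1.680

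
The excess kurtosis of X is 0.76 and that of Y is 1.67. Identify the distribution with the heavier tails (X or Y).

Y

Higher excess kurtosis ⇒ heavier tails relative to the normal distribution.
0.76 vs 1.67: the larger is 1.67, so Y has heavier tails.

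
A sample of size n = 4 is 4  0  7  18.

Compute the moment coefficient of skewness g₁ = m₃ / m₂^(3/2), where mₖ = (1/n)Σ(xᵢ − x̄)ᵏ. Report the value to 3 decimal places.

x̄ = (4 + 0 + 7 + 18) / 4 = 7.2500
deviations (xᵢ − x̄): -3.2500, -7.2500, -0.2500, 10.7500
Σ(xᵢ − x̄)² = 178.7500 ⇒ m₂ = 178.7500/4 = 44.68750
Σ(xᵢ − x̄)³ = 826.8750 ⇒ m₃ = 826.8750/4 = 206.71875
m₂^(3/2) = 44.68750^(1.5) = 298.73017
g₁ = m₃ / m₂^(3/2) = 206.71875 / 298.73017 ≈ 0.692

0.692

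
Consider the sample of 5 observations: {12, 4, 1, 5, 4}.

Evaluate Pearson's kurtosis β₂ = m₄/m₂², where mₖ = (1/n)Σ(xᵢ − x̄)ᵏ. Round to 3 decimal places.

x̄ = 5.2000
Σ(xᵢ − x̄)² = 66.8000 ⇒ m₂ = 13.36000
Σ(xᵢ − x̄)⁴ = 2453.4560 ⇒ m₄ = 490.69120
m₂² = 178.48960
β₂ = m₄/m₂² = 490.69120 / 178.48960 ≈ 2.749

2.749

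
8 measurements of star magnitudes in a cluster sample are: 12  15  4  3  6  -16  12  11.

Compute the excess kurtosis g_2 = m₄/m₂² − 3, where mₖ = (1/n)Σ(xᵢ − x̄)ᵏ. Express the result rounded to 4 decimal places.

1.2067

x̄ = 5.8750
Σ(xᵢ − x̄)² = 674.8750 ⇒ m₂ = 84.35938
Σ(xᵢ − x̄)⁴ = 239495.7754 ⇒ m₄ = 29936.97192
m₂² = 7116.50415
g_2 = m₄/m₂² − 3 = 4.20670 − 3 ≈ 1.2067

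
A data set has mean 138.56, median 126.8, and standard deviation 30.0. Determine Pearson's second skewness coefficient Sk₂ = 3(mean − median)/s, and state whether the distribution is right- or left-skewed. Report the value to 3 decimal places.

Sk₂ = 3(138.56 − 126.8) / 30.0 = 3 × 11.7600 / 30.0
    = 35.2800 / 30.0 ≈ 1.176
Sk₂ > 0 ⇒ mean > median ⇒ right-skewed (positive skew).

1.176, right-skewed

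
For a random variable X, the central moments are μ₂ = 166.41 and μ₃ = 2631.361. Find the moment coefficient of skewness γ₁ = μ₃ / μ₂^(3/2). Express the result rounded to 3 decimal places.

σ = √μ₂ = √166.41 = 12.90000
σ³ = μ₂^(3/2) = 2146.68900
γ₁ = μ₃/σ³ = 2631.361 / 2146.68900 ≈ 1.226

1.226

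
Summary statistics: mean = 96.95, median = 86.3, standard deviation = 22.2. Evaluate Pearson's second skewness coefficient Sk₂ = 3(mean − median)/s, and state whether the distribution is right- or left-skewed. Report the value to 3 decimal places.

Sk₂ = 3(96.95 − 86.3) / 22.2 = 3 × 10.6500 / 22.2
    = 31.9500 / 22.2 ≈ 1.439
Sk₂ > 0 ⇒ mean > median ⇒ right-skewed (positive skew).

1.439, right-skewed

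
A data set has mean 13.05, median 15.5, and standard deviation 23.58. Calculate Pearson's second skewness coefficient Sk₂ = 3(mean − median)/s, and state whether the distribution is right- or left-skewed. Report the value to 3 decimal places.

Sk₂ = 3(13.05 − 15.5) / 23.58 = 3 × -2.4500 / 23.58
    = -7.3500 / 23.58 ≈ -0.312
Sk₂ < 0 ⇒ mean < median ⇒ left-skewed (negative skew).

-0.312, left-skewed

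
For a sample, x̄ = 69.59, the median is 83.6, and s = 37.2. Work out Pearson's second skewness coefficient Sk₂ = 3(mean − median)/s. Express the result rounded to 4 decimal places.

Sk₂ = 3(69.59 − 83.6) / 37.2 = 3 × -14.0100 / 37.2
    = -42.0300 / 37.2 ≈ -1.1298

-1.1298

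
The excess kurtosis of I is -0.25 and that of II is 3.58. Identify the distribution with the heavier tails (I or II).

II

Higher excess kurtosis ⇒ heavier tails relative to the normal distribution.
-0.25 vs 3.58: the larger is 3.58, so II has heavier tails. (II is leptokurtic — heavier-than-normal tails; the other is platykurtic.)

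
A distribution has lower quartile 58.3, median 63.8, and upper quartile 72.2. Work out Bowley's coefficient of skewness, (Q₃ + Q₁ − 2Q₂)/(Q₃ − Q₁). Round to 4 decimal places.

numerator: Q₃ + Q₁ − 2Q₂ = 72.2 + 58.3 − 2×63.8 = 2.9000
denominator: Q₃ − Q₁ = 72.2 − 58.3 = 13.9000
Bowley skewness = 2.9000 / 13.9000 ≈ 0.2086

0.2086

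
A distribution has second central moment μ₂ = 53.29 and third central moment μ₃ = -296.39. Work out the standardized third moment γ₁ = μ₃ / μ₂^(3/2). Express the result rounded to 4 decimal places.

-0.7619

σ = √μ₂ = √53.29 = 7.30000
σ³ = μ₂^(3/2) = 389.01700
γ₁ = μ₃/σ³ = -296.39 / 389.01700 ≈ -0.7619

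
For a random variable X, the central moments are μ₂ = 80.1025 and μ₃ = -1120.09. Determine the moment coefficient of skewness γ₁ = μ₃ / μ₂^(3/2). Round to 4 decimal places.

-1.5624

σ = √μ₂ = √80.1025 = 8.95000
σ³ = μ₂^(3/2) = 716.91738
γ₁ = μ₃/σ³ = -1120.09 / 716.91738 ≈ -1.5624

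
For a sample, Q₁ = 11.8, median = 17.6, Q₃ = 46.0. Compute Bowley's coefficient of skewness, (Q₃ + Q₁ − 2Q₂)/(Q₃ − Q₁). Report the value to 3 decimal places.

0.661

numerator: Q₃ + Q₁ − 2Q₂ = 46.0 + 11.8 − 2×17.6 = 22.6000
denominator: Q₃ − Q₁ = 46.0 − 11.8 = 34.2000
Bowley skewness = 22.6000 / 34.2000 ≈ 0.661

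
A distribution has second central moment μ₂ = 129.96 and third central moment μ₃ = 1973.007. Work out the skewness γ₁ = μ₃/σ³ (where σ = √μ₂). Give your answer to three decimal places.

1.332

σ = √μ₂ = √129.96 = 11.40000
σ³ = μ₂^(3/2) = 1481.54400
γ₁ = μ₃/σ³ = 1973.007 / 1481.54400 ≈ 1.332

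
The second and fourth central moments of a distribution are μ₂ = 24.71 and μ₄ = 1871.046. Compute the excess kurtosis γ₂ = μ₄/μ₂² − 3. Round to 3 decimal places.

0.064

μ₂² = 24.71² = 610.58410
μ₄/μ₂² = 1871.046 / 610.58410 = 3.06435
γ₂ = 3.06435 − 3 ≈ 0.064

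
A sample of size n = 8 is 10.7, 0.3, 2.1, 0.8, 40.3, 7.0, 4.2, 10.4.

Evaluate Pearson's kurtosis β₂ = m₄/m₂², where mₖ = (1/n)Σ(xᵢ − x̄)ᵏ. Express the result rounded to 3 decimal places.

5.105

x̄ = 9.4750
Σ(xᵢ − x̄)² = 1200.3150 ⇒ m₂ = 150.03937
Σ(xᵢ − x̄)⁴ = 919366.1196 ⇒ m₄ = 114920.76495
m₂² = 22511.81405
β₂ = m₄/m₂² = 114920.76495 / 22511.81405 ≈ 5.105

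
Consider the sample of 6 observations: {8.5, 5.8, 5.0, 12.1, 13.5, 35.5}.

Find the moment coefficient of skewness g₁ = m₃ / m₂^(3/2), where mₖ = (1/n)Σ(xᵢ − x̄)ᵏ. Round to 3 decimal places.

x̄ = (8.5 + 5.8 + 5.0 + 12.1 + 13.5 + 35.5) / 6 = 13.4000
deviations (xᵢ − x̄): -4.9000, -7.6000, -8.4000, -1.3000, 0.1000, 22.1000
Σ(xᵢ − x̄)² = 642.4400 ⇒ m₂ = 642.4400/6 = 107.07333
Σ(xᵢ − x̄)³ = 9642.3360 ⇒ m₃ = 9642.3360/6 = 1607.05600
m₂^(3/2) = 107.07333^(1.5) = 1107.95465
g₁ = m₃ / m₂^(3/2) = 1607.05600 / 1107.95465 ≈ 1.450

1.450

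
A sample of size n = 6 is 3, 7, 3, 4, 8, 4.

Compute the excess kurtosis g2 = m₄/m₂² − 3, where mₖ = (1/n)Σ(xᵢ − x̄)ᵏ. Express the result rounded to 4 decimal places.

x̄ = 4.8333
Σ(xᵢ − x̄)² = 22.8333 ⇒ m₂ = 3.80556
Σ(xᵢ − x̄)⁴ = 146.1528 ⇒ m₄ = 24.35880
m₂² = 14.48225
g2 = m₄/m₂² − 3 = 1.68198 − 3 ≈ -1.3180

-1.3180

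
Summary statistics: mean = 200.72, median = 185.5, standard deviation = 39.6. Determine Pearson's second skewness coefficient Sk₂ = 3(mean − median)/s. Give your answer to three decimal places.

1.153

Sk₂ = 3(200.72 − 185.5) / 39.6 = 3 × 15.2200 / 39.6
    = 45.6600 / 39.6 ≈ 1.153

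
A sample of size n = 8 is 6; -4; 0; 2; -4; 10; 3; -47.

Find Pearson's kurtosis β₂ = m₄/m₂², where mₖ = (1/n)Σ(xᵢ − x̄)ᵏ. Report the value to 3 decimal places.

5.389

x̄ = -4.2500
Σ(xᵢ − x̄)² = 2245.5000 ⇒ m₂ = 280.68750
Σ(xᵢ − x̄)⁴ = 3396872.1563 ⇒ m₄ = 424609.01953
m₂² = 78785.47266
β₂ = m₄/m₂² = 424609.01953 / 78785.47266 ≈ 5.389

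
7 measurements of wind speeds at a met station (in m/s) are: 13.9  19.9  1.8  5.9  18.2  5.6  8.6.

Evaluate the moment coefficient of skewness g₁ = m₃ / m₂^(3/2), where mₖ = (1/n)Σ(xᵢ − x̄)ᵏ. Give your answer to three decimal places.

0.220

x̄ = (13.9 + 19.9 + 1.8 + 5.9 + 18.2 + 5.6 + 8.6) / 7 = 10.5571
deviations (xᵢ − x̄): 3.3429, 9.3429, -8.7571, -4.6571, 7.6429, -4.9571, -1.9571
Σ(xᵢ − x̄)² = 283.6571 ⇒ m₂ = 283.6571/7 = 40.52245
Σ(xᵢ − x̄)³ = 397.4458 ⇒ m₃ = 397.4458/7 = 56.77797
m₂^(3/2) = 40.52245^(1.5) = 257.95475
g₁ = m₃ / m₂^(3/2) = 56.77797 / 257.95475 ≈ 0.220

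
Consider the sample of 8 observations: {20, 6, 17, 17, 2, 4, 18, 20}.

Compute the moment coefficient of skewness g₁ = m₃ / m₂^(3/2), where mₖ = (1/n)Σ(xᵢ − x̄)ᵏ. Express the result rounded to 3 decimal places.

x̄ = (20 + 6 + 17 + 17 + 2 + 4 + 18 + 20) / 8 = 13.0000
deviations (xᵢ − x̄): 7.0000, -7.0000, 4.0000, 4.0000, -11.0000, -9.0000, 5.0000, 7.0000
Σ(xᵢ − x̄)² = 406.0000 ⇒ m₂ = 406.0000/8 = 50.75000
Σ(xᵢ − x̄)³ = -1464.0000 ⇒ m₃ = -1464.0000/8 = -183.00000
m₂^(3/2) = 50.75000^(1.5) = 361.53810
g₁ = m₃ / m₂^(3/2) = -183.00000 / 361.53810 ≈ -0.506

-0.506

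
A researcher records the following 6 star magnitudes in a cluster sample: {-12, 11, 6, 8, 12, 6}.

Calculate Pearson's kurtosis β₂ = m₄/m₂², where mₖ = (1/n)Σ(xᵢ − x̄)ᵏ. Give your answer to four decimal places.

x̄ = 5.1667
Σ(xᵢ − x̄)² = 384.8333 ⇒ m₂ = 64.13889
Σ(xᵢ − x̄)⁴ = 90248.4861 ⇒ m₄ = 15041.41435
m₂² = 4113.79707
β₂ = m₄/m₂² = 15041.41435 / 4113.79707 ≈ 3.6563

3.6563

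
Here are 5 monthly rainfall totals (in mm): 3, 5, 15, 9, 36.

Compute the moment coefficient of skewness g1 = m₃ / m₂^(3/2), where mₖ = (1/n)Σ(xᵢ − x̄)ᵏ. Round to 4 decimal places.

x̄ = (3 + 5 + 15 + 9 + 36) / 5 = 13.6000
deviations (xᵢ − x̄): -10.6000, -8.6000, 1.4000, -4.6000, 22.4000
Σ(xᵢ − x̄)² = 711.2000 ⇒ m₂ = 711.2000/5 = 142.24000
Σ(xᵢ − x̄)³ = 9317.7600 ⇒ m₃ = 9317.7600/5 = 1863.55200
m₂^(3/2) = 142.24000^(1.5) = 1696.41700
g1 = m₃ / m₂^(3/2) = 1863.55200 / 1696.41700 ≈ 1.0985

1.0985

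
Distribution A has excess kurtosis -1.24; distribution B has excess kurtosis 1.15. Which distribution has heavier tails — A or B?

Higher excess kurtosis ⇒ heavier tails relative to the normal distribution.
-1.24 vs 1.15: the larger is 1.15, so B has heavier tails. (B is leptokurtic — heavier-than-normal tails; the other is platykurtic.)

B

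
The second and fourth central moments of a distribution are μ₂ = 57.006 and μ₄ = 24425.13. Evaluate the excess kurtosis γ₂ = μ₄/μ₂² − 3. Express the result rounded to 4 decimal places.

4.5162

μ₂² = 57.006² = 3249.68404
μ₄/μ₂² = 24425.13 / 3249.68404 = 7.51616
γ₂ = 7.51616 − 3 ≈ 4.5162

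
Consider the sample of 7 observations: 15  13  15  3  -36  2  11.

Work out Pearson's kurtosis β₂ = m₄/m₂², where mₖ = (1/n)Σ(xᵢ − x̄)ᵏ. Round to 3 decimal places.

4.372

x̄ = 3.2857
Σ(xᵢ − x̄)² = 1973.4286 ⇒ m₂ = 281.91837
Σ(xᵢ − x̄)⁴ = 2432093.2886 ⇒ m₄ = 347441.89838
m₂² = 79477.96585
β₂ = m₄/m₂² = 347441.89838 / 79477.96585 ≈ 4.372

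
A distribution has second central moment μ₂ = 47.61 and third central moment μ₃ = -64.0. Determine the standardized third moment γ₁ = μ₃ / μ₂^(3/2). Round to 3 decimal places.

-0.195

σ = √μ₂ = √47.61 = 6.90000
σ³ = μ₂^(3/2) = 328.50900
γ₁ = μ₃/σ³ = -64.0 / 328.50900 ≈ -0.195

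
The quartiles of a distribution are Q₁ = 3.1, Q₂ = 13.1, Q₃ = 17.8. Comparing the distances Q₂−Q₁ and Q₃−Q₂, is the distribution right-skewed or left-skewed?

left-skewed

Q₂ − Q₁ = 10.0;  Q₃ − Q₂ = 4.7
Q₂ − Q₁ > Q₃ − Q₂ ⇒ the lower half is more spread out ⇒ left-skewed.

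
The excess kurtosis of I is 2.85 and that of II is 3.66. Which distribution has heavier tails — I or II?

II

Higher excess kurtosis ⇒ heavier tails relative to the normal distribution.
2.85 vs 3.66: the larger is 3.66, so II has heavier tails.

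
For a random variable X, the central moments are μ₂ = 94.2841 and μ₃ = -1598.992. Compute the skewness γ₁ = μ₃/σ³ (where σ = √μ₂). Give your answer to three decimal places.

σ = √μ₂ = √94.2841 = 9.71000
σ³ = μ₂^(3/2) = 915.49861
γ₁ = μ₃/σ³ = -1598.992 / 915.49861 ≈ -1.747

-1.747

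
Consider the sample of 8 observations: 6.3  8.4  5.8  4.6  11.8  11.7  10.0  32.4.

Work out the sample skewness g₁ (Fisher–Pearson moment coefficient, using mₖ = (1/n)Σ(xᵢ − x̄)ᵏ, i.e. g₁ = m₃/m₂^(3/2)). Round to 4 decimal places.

1.8672

x̄ = (6.3 + 8.4 + 5.8 + 4.6 + 11.8 + 11.7 + 10.0 + 32.4) / 8 = 11.3750
deviations (xᵢ − x̄): -5.0750, -2.9750, -5.5750, -6.7750, 0.4250, 0.3250, -1.3750, 21.0250
Σ(xᵢ − x̄)² = 555.8150 ⇒ m₂ = 555.8150/8 = 69.47687
Σ(xᵢ − x̄)³ = 8650.3342 ⇒ m₃ = 8650.3342/8 = 1081.29178
m₂^(3/2) = 69.47687^(1.5) = 579.10913
g₁ = m₃ / m₂^(3/2) = 1081.29178 / 579.10913 ≈ 1.8672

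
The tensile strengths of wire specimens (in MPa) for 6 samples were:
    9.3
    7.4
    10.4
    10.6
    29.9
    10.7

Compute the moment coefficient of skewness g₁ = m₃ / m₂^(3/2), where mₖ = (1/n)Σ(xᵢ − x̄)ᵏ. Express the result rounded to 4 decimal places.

1.6964

x̄ = (9.3 + 7.4 + 10.4 + 10.6 + 29.9 + 10.7) / 6 = 13.0500
deviations (xᵢ − x̄): -3.7500, -5.6500, -2.6500, -2.4500, 16.8500, -2.3500
Σ(xᵢ − x̄)² = 348.4550 ⇒ m₂ = 348.4550/6 = 58.07583
Σ(xᵢ − x̄)³ = 4504.7040 ⇒ m₃ = 4504.7040/6 = 750.78400
m₂^(3/2) = 58.07583^(1.5) = 442.58142
g₁ = m₃ / m₂^(3/2) = 750.78400 / 442.58142 ≈ 1.6964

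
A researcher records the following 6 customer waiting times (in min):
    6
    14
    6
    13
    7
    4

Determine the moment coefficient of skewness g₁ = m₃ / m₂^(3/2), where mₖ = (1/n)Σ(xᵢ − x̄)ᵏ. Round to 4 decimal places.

x̄ = (6 + 14 + 6 + 13 + 7 + 4) / 6 = 8.3333
deviations (xᵢ − x̄): -2.3333, 5.6667, -2.3333, 4.6667, -1.3333, -4.3333
Σ(xᵢ − x̄)² = 85.3333 ⇒ m₂ = 85.3333/6 = 14.22222
Σ(xᵢ − x̄)³ = 174.4444 ⇒ m₃ = 174.4444/6 = 29.07407
m₂^(3/2) = 14.22222^(1.5) = 53.63536
g₁ = m₃ / m₂^(3/2) = 29.07407 / 53.63536 ≈ 0.5421

0.5421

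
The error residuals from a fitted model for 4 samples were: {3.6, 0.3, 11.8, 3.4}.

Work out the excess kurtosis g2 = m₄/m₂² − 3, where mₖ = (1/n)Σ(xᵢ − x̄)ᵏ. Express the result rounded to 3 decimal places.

-0.846

x̄ = 4.7750
Σ(xᵢ − x̄)² = 72.6475 ⇒ m₂ = 18.16188
Σ(xᵢ − x̄)⁴ = 2841.9904 ⇒ m₄ = 710.49761
m₂² = 329.85370
g2 = m₄/m₂² − 3 = 2.15398 − 3 ≈ -0.846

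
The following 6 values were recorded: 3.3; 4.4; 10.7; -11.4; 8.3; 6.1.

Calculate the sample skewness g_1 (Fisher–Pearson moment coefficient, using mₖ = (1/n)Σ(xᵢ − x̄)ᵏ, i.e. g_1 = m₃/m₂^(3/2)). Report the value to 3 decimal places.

x̄ = (3.3 + 4.4 + 10.7 - 11.4 + 8.3 + 6.1) / 6 = 3.5667
deviations (xᵢ − x̄): -0.2667, 0.8333, 7.1333, -14.9667, 4.7333, 2.5333
Σ(xᵢ − x̄)² = 304.4733 ⇒ m₂ = 304.4733/6 = 50.74556
Σ(xᵢ − x̄)³ = -2866.7084 ⇒ m₃ = -2866.7084/6 = -477.78474
m₂^(3/2) = 50.74556^(1.5) = 361.49061
g_1 = m₃ / m₂^(3/2) = -477.78474 / 361.49061 ≈ -1.322

-1.322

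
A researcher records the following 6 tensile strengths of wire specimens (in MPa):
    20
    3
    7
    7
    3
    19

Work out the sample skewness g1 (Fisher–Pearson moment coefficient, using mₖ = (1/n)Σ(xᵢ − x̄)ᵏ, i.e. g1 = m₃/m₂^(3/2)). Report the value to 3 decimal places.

0.545

x̄ = (20 + 3 + 7 + 7 + 3 + 19) / 6 = 9.8333
deviations (xᵢ − x̄): 10.1667, -6.8333, -2.8333, -2.8333, -6.8333, 9.1667
Σ(xᵢ − x̄)² = 296.8333 ⇒ m₂ = 296.8333/6 = 49.47222
Σ(xᵢ − x̄)³ = 1137.4444 ⇒ m₃ = 1137.4444/6 = 189.57407
m₂^(3/2) = 49.47222^(1.5) = 347.97026
g1 = m₃ / m₂^(3/2) = 189.57407 / 347.97026 ≈ 0.545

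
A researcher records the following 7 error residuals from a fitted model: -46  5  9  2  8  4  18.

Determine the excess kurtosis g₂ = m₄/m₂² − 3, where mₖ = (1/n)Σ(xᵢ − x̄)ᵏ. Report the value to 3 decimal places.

1.649

x̄ = 0.0000
Σ(xᵢ − x̄)² = 2630.0000 ⇒ m₂ = 375.71429
Σ(xᵢ − x̄)⁴ = 4593986.0000 ⇒ m₄ = 656283.71429
m₂² = 141161.22449
g₂ = m₄/m₂² − 3 = 4.64918 − 3 ≈ 1.649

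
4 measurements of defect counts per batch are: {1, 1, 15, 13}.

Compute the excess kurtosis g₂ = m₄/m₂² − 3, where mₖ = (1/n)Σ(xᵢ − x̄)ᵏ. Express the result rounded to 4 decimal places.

-1.9536

x̄ = 7.5000
Σ(xᵢ − x̄)² = 171.0000 ⇒ m₂ = 42.75000
Σ(xᵢ − x̄)⁴ = 7649.2500 ⇒ m₄ = 1912.31250
m₂² = 1827.56250
g₂ = m₄/m₂² − 3 = 1.04637 − 3 ≈ -1.9536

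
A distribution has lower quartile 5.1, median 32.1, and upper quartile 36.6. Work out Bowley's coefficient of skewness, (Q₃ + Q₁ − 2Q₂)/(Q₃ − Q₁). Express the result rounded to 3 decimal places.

numerator: Q₃ + Q₁ − 2Q₂ = 36.6 + 5.1 − 2×32.1 = -22.5000
denominator: Q₃ − Q₁ = 36.6 − 5.1 = 31.5000
Bowley skewness = -22.5000 / 31.5000 ≈ -0.714

-0.714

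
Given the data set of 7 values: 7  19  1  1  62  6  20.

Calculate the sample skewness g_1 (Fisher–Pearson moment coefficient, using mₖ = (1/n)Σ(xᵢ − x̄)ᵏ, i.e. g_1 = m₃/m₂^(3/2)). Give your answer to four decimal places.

1.5283

x̄ = (7 + 19 + 1 + 1 + 62 + 6 + 20) / 7 = 16.5714
deviations (xᵢ − x̄): -9.5714, 2.4286, -15.5714, -15.5714, 45.4286, -10.5714, 3.4286
Σ(xᵢ − x̄)² = 2769.7143 ⇒ m₂ = 2769.7143/7 = 395.67347
Σ(xᵢ − x̄)³ = 84198.6122 ⇒ m₃ = 84198.6122/7 = 12028.37318
m₂^(3/2) = 395.67347^(1.5) = 7870.55570
g_1 = m₃ / m₂^(3/2) = 12028.37318 / 7870.55570 ≈ 1.5283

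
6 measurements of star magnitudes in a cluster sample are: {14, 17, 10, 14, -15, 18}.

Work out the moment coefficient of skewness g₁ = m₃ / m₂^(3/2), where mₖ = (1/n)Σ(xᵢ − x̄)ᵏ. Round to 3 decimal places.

-1.592

x̄ = (14 + 17 + 10 + 14 - 15 + 18) / 6 = 9.6667
deviations (xᵢ − x̄): 4.3333, 7.3333, 0.3333, 4.3333, -24.6667, 8.3333
Σ(xᵢ − x̄)² = 769.3333 ⇒ m₂ = 769.3333/6 = 128.22222
Σ(xᵢ − x̄)³ = -13872.4444 ⇒ m₃ = -13872.4444/6 = -2312.07407
m₂^(3/2) = 128.22222^(1.5) = 1451.92756
g₁ = m₃ / m₂^(3/2) = -2312.07407 / 1451.92756 ≈ -1.592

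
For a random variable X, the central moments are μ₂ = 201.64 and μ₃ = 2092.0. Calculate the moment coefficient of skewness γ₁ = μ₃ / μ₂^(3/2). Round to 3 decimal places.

σ = √μ₂ = √201.64 = 14.20000
σ³ = μ₂^(3/2) = 2863.28800
γ₁ = μ₃/σ³ = 2092.0 / 2863.28800 ≈ 0.731

0.731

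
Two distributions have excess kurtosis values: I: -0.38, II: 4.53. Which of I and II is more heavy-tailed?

II

Higher excess kurtosis ⇒ heavier tails relative to the normal distribution.
-0.38 vs 4.53: the larger is 4.53, so II has heavier tails. (II is leptokurtic — heavier-than-normal tails; the other is platykurtic.)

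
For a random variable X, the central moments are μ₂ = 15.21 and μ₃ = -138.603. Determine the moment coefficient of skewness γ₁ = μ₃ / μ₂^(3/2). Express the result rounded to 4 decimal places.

-2.3366

σ = √μ₂ = √15.21 = 3.90000
σ³ = μ₂^(3/2) = 59.31900
γ₁ = μ₃/σ³ = -138.603 / 59.31900 ≈ -2.3366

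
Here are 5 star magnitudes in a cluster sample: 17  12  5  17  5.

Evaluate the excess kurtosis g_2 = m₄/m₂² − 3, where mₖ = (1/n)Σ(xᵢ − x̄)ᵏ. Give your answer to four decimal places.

x̄ = 11.2000
Σ(xᵢ − x̄)² = 144.8000 ⇒ m₂ = 28.96000
Σ(xᵢ − x̄)⁴ = 5218.9760 ⇒ m₄ = 1043.79520
m₂² = 838.68160
g_2 = m₄/m₂² − 3 = 1.24457 − 3 ≈ -1.7554

-1.7554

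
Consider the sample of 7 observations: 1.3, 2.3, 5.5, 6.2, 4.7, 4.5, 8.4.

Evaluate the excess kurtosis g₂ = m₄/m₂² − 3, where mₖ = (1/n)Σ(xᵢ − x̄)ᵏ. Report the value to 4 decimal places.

-0.8142

x̄ = 4.7000
Σ(xᵢ − x̄)² = 33.9400 ⇒ m₂ = 4.84857
Σ(xᵢ − x̄)⁴ = 359.7010 ⇒ m₄ = 51.38586
m₂² = 23.50864
g₂ = m₄/m₂² − 3 = 2.18583 − 3 ≈ -0.8142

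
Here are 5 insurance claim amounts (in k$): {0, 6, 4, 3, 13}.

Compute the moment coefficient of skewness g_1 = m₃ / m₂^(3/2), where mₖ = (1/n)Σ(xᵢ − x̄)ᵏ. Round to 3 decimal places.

0.780

x̄ = (0 + 6 + 4 + 3 + 13) / 5 = 5.2000
deviations (xᵢ − x̄): -5.2000, 0.8000, -1.2000, -2.2000, 7.8000
Σ(xᵢ − x̄)² = 94.8000 ⇒ m₂ = 94.8000/5 = 18.96000
Σ(xᵢ − x̄)³ = 322.0800 ⇒ m₃ = 322.0800/5 = 64.41600
m₂^(3/2) = 18.96000^(1.5) = 82.55768
g_1 = m₃ / m₂^(3/2) = 64.41600 / 82.55768 ≈ 0.780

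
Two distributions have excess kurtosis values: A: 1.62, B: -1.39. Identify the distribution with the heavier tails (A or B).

Higher excess kurtosis ⇒ heavier tails relative to the normal distribution.
1.62 vs -1.39: the larger is 1.62, so A has heavier tails. (A is leptokurtic — heavier-than-normal tails; the other is platykurtic.)

A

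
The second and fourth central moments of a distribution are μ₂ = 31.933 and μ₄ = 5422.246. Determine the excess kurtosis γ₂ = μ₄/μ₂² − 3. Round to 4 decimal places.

2.3174

μ₂² = 31.933² = 1019.71649
μ₄/μ₂² = 5422.246 / 1019.71649 = 5.31741
γ₂ = 5.31741 − 3 ≈ 2.3174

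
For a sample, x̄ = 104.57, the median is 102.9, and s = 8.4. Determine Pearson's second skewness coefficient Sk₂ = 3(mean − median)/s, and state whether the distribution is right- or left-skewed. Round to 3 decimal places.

0.596, right-skewed

Sk₂ = 3(104.57 − 102.9) / 8.4 = 3 × 1.6700 / 8.4
    = 5.0100 / 8.4 ≈ 0.596
Sk₂ > 0 ⇒ mean > median ⇒ right-skewed (positive skew).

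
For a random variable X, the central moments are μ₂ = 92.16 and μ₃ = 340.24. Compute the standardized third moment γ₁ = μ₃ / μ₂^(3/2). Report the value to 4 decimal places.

σ = √μ₂ = √92.16 = 9.60000
σ³ = μ₂^(3/2) = 884.73600
γ₁ = μ₃/σ³ = 340.24 / 884.73600 ≈ 0.3846

0.3846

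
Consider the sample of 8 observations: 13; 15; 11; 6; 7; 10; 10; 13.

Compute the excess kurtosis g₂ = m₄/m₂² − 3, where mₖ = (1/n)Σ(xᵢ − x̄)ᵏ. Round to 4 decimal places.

x̄ = 10.6250
Σ(xᵢ − x̄)² = 65.8750 ⇒ m₂ = 8.23438
Σ(xᵢ − x̄)⁴ = 1060.5566 ⇒ m₄ = 132.56958
m₂² = 67.80493
g₂ = m₄/m₂² − 3 = 1.95516 − 3 ≈ -1.0448

-1.0448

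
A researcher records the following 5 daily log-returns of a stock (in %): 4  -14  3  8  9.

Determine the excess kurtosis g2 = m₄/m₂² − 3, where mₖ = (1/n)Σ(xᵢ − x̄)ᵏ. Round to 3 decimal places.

x̄ = 2.0000
Σ(xᵢ − x̄)² = 346.0000 ⇒ m₂ = 69.20000
Σ(xᵢ − x̄)⁴ = 69250.0000 ⇒ m₄ = 13850.00000
m₂² = 4788.64000
g2 = m₄/m₂² − 3 = 2.89226 − 3 ≈ -0.108

-0.108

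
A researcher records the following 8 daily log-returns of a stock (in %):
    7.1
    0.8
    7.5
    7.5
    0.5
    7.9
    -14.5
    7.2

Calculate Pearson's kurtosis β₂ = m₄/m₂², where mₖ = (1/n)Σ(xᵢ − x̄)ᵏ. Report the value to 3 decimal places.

x̄ = 3.0000
Σ(xᵢ − x̄)² = 416.3000 ⇒ m₂ = 52.03750
Σ(xᵢ − x̄)⁴ = 95841.9014 ⇒ m₄ = 11980.23768
m₂² = 2707.90141
β₂ = m₄/m₂² = 11980.23768 / 2707.90141 ≈ 4.424

4.424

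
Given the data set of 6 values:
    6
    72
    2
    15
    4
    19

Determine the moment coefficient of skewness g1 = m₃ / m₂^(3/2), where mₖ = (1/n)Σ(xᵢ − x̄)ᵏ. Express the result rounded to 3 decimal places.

x̄ = (6 + 72 + 2 + 15 + 4 + 19) / 6 = 19.6667
deviations (xᵢ − x̄): -13.6667, 52.3333, -17.6667, -4.6667, -15.6667, -0.6667
Σ(xᵢ − x̄)² = 3505.3333 ⇒ m₂ = 3505.3333/6 = 584.22222
Σ(xᵢ − x̄)³ = 131315.5556 ⇒ m₃ = 131315.5556/6 = 21885.92593
m₂^(3/2) = 584.22222^(1.5) = 14121.05383
g1 = m₃ / m₂^(3/2) = 21885.92593 / 14121.05383 ≈ 1.550

1.550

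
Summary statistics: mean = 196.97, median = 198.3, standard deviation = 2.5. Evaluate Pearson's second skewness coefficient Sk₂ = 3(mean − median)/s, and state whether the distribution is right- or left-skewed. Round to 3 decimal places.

Sk₂ = 3(196.97 − 198.3) / 2.5 = 3 × -1.3300 / 2.5
    = -3.9900 / 2.5 ≈ -1.596
Sk₂ < 0 ⇒ mean < median ⇒ left-skewed (negative skew).

-1.596, left-skewed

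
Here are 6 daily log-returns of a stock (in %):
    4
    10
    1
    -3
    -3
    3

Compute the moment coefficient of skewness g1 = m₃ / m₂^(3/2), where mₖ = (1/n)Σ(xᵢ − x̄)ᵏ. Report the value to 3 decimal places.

0.503

x̄ = (4 + 10 + 1 - 3 - 3 + 3) / 6 = 2.0000
deviations (xᵢ − x̄): 2.0000, 8.0000, -1.0000, -5.0000, -5.0000, 1.0000
Σ(xᵢ − x̄)² = 120.0000 ⇒ m₂ = 120.0000/6 = 20.00000
Σ(xᵢ − x̄)³ = 270.0000 ⇒ m₃ = 270.0000/6 = 45.00000
m₂^(3/2) = 20.00000^(1.5) = 89.44272
g1 = m₃ / m₂^(3/2) = 45.00000 / 89.44272 ≈ 0.503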